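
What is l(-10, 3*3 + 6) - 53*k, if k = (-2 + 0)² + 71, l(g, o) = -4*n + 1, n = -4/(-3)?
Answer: -11938/3 ≈ -3979.3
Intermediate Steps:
n = 4/3 (n = -4*(-⅓) = 4/3 ≈ 1.3333)
l(g, o) = -13/3 (l(g, o) = -4*4/3 + 1 = -16/3 + 1 = -13/3)
k = 75 (k = (-2)² + 71 = 4 + 71 = 75)
l(-10, 3*3 + 6) - 53*k = -13/3 - 53*75 = -13/3 - 3975 = -11938/3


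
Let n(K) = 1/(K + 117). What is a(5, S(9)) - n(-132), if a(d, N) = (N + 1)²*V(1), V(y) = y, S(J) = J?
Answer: 1501/15 ≈ 100.07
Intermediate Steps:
a(d, N) = (1 + N)² (a(d, N) = (N + 1)²*1 = (1 + N)²*1 = (1 + N)²)
n(K) = 1/(117 + K)
a(5, S(9)) - n(-132) = (1 + 9)² - 1/(117 - 132) = 10² - 1/(-15) = 100 - 1*(-1/15) = 100 + 1/15 = 1501/15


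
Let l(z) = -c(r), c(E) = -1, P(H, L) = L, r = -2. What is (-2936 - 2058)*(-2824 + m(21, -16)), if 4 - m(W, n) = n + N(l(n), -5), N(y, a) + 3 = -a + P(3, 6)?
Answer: 14043128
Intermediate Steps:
l(z) = 1 (l(z) = -1*(-1) = 1)
N(y, a) = 3 - a (N(y, a) = -3 + (-a + 6) = -3 + (6 - a) = 3 - a)
m(W, n) = -4 - n (m(W, n) = 4 - (n + (3 - 1*(-5))) = 4 - (n + (3 + 5)) = 4 - (n + 8) = 4 - (8 + n) = 4 + (-8 - n) = -4 - n)
(-2936 - 2058)*(-2824 + m(21, -16)) = (-2936 - 2058)*(-2824 + (-4 - 1*(-16))) = -4994*(-2824 + (-4 + 16)) = -4994*(-2824 + 12) = -4994*(-2812) = 14043128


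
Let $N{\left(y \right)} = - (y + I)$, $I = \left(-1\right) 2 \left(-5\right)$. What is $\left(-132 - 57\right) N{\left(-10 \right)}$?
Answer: $0$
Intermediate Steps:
$I = 10$ ($I = \left(-2\right) \left(-5\right) = 10$)
$N{\left(y \right)} = -10 - y$ ($N{\left(y \right)} = - (y + 10) = - (10 + y) = -10 - y$)
$\left(-132 - 57\right) N{\left(-10 \right)} = \left(-132 - 57\right) \left(-10 - -10\right) = - 189 \left(-10 + 10\right) = \left(-189\right) 0 = 0$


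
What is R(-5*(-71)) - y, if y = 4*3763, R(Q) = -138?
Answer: -15190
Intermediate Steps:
y = 15052
R(-5*(-71)) - y = -138 - 1*15052 = -138 - 15052 = -15190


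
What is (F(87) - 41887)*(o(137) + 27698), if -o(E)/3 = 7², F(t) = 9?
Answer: -1153780778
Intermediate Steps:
o(E) = -147 (o(E) = -3*7² = -3*49 = -147)
(F(87) - 41887)*(o(137) + 27698) = (9 - 41887)*(-147 + 27698) = -41878*27551 = -1153780778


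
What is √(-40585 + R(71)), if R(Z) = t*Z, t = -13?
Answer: 6*I*√1153 ≈ 203.74*I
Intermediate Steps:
R(Z) = -13*Z
√(-40585 + R(71)) = √(-40585 - 13*71) = √(-40585 - 923) = √(-41508) = 6*I*√1153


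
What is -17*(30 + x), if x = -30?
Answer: 0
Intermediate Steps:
-17*(30 + x) = -17*(30 - 30) = -17*0 = 0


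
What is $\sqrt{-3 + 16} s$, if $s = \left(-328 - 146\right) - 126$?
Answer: $- 600 \sqrt{13} \approx -2163.3$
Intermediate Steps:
$s = -600$ ($s = -474 - 126 = -600$)
$\sqrt{-3 + 16} s = \sqrt{-3 + 16} \left(-600\right) = \sqrt{13} \left(-600\right) = - 600 \sqrt{13}$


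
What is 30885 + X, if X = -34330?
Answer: -3445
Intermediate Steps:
30885 + X = 30885 - 34330 = -3445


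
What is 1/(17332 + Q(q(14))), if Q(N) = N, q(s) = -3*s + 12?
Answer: 1/17302 ≈ 5.7797e-5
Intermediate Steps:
q(s) = 12 - 3*s
1/(17332 + Q(q(14))) = 1/(17332 + (12 - 3*14)) = 1/(17332 + (12 - 42)) = 1/(17332 - 30) = 1/17302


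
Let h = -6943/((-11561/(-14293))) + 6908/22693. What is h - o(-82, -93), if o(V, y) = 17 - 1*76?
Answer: -203310054292/23850343 ≈ -8524.4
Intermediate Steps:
o(V, y) = -59 (o(V, y) = 17 - 76 = -59)
h = -204717224529/23850343 (h = -6943/((-11561*(-1/14293))) + 6908*(1/22693) = -6943/11561/14293 + 628/2063 = -6943*14293/11561 + 628/2063 = -99236299/11561 + 628/2063 = -204717224529/23850343 ≈ -8583.4)
h - o(-82, -93) = -204717224529/23850343 - 1*(-59) = -204717224529/23850343 + 59 = -203310054292/23850343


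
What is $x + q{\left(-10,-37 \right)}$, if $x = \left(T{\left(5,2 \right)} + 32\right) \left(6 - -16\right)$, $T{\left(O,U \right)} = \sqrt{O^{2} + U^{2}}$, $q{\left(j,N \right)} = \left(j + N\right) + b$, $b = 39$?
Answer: $696 + 22 \sqrt{29} \approx 814.47$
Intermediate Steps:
$q{\left(j,N \right)} = 39 + N + j$ ($q{\left(j,N \right)} = \left(j + N\right) + 39 = \left(N + j\right) + 39 = 39 + N + j$)
$x = 704 + 22 \sqrt{29}$ ($x = \left(\sqrt{5^{2} + 2^{2}} + 32\right) \left(6 - -16\right) = \left(\sqrt{25 + 4} + 32\right) \left(6 + 16\right) = \left(\sqrt{29} + 32\right) 22 = \left(32 + \sqrt{29}\right) 22 = 704 + 22 \sqrt{29} \approx 822.47$)
$x + q{\left(-10,-37 \right)} = \left(704 + 22 \sqrt{29}\right) - 8 = 696 + 22 \sqrt{29}$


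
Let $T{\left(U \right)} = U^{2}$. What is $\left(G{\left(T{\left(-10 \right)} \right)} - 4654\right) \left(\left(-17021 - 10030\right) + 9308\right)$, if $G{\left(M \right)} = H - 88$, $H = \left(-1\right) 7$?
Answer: $84261507$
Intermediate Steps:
$H = -7$
$G{\left(M \right)} = -95$ ($G{\left(M \right)} = -7 - 88 = -95$)
$\left(G{\left(T{\left(-10 \right)} \right)} - 4654\right) \left(\left(-17021 - 10030\right) + 9308\right) = \left(-95 - 4654\right) \left(\left(-17021 - 10030\right) + 9308\right) = - 4749 \left(-27051 + 9308\right) = \left(-4749\right) \left(-17743\right) = 84261507$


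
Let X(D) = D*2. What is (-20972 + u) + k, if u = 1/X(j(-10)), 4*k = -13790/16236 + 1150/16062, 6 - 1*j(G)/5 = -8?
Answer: -63807125683769/3042464040 ≈ -20972.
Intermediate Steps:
j(G) = 70 (j(G) = 30 - 5*(-8) = 30 + 40 = 70)
X(D) = 2*D
k = -16901965/86927544 (k = (-13790/16236 + 1150/16062)/4 = (-13790*1/16236 + 1150*(1/16062))/4 = (-6895/8118 + 575/8031)/4 = (¼)*(-16901965/21731886) = -16901965/86927544 ≈ -0.19444)
u = 1/140 (u = 1/(2*70) = 1/140 ≈ 0.0071429)
(-20972 + u) + k = (-20972 + 1/140) - 16901965/86927544 = -2936079/140 - 16901965/86927544 = -63807125683769/3042464040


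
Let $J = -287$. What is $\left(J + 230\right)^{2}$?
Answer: $3249$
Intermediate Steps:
$\left(J + 230\right)^{2} = \left(-287 + 230\right)^{2} = \left(-57\right)^{2} = 3249$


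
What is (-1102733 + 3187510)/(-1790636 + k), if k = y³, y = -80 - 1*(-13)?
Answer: -2084777/2091399 ≈ -0.99683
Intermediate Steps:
y = -67 (y = -80 + 13 = -67)
k = -300763 (k = (-67)³ = -300763)
(-1102733 + 3187510)/(-1790636 + k) = (-1102733 + 3187510)/(-1790636 - 300763) = 2084777/(-2091399) = 2084777*(-1/2091399) = -2084777/2091399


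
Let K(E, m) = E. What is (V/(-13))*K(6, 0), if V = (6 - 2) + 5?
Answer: -54/13 ≈ -4.1538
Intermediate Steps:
V = 9 (V = 4 + 5 = 9)
(V/(-13))*K(6, 0) = (9/(-13))*6 = -1/13*9*6 = -9/13*6 = -54/13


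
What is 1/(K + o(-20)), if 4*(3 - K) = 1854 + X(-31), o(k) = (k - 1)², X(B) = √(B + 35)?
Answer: -1/20 ≈ -0.050000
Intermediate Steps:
X(B) = √(35 + B)
o(k) = (-1 + k)²
K = -461 (K = 3 - (1854 + √(35 - 31))/4 = 3 - (1854 + √4)/4 = 3 - (1854 + 2)/4 = 3 - ¼*1856 = 3 - 464 = -461)
1/(K + o(-20)) = 1/(-461 + (-1 - 20)²) = 1/(-461 + (-21)²) = 1/(-461 + 441) = 1/(-20) = -1/20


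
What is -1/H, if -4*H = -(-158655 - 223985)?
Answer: 1/95660 ≈ 1.0454e-5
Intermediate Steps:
H = -95660 (H = -(-1)*(-158655 - 223985)/4 = -(-1)*(-382640)/4 = -¼*382640 = -95660)
-1/H = -1/(-95660) = -1*(-1/95660) = 1/95660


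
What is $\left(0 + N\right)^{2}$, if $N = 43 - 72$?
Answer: $841$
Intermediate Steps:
$N = -29$
$\left(0 + N\right)^{2} = \left(0 - 29\right)^{2} = \left(-29\right)^{2} = 841$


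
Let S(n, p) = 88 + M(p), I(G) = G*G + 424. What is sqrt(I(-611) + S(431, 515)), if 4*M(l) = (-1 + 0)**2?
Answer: 7*sqrt(30517)/2 ≈ 611.42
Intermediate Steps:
M(l) = 1/4 (M(l) = (-1 + 0)**2/4 = (1/4)*(-1)**2 = (1/4)*1 = 1/4)
I(G) = 424 + G**2 (I(G) = G**2 + 424 = 424 + G**2)
S(n, p) = 353/4 (S(n, p) = 88 + 1/4 = 353/4)
sqrt(I(-611) + S(431, 515)) = sqrt((424 + (-611)**2) + 353/4) = sqrt((424 + 373321) + 353/4) = sqrt(373745 + 353/4) = sqrt(1495333/4) = 7*sqrt(30517)/2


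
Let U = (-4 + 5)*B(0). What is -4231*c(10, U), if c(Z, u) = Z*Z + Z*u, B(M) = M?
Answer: -423100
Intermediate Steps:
U = 0 (U = (-4 + 5)*0 = 1*0 = 0)
c(Z, u) = Z**2 + Z*u
-4231*c(10, U) = -42310*(10 + 0) = -42310*10 = -4231*100 = -423100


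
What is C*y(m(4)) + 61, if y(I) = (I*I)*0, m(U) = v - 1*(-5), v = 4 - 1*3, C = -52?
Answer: 61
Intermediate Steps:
v = 1 (v = 4 - 3 = 1)
m(U) = 6 (m(U) = 1 - 1*(-5) = 1 + 5 = 6)
y(I) = 0 (y(I) = I²*0 = 0)
C*y(m(4)) + 61 = -52*0 + 61 = 0 + 61 = 61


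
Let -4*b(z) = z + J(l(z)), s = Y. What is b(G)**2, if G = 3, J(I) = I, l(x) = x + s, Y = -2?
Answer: 1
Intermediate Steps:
s = -2
l(x) = -2 + x (l(x) = x - 2 = -2 + x)
b(z) = 1/2 - z/2 (b(z) = -(z + (-2 + z))/4 = -(-2 + 2*z)/4 = 1/2 - z/2)
b(G)**2 = (1/2 - 1/2*3)**2 = (1/2 - 3/2)**2 = (-1)**2 = 1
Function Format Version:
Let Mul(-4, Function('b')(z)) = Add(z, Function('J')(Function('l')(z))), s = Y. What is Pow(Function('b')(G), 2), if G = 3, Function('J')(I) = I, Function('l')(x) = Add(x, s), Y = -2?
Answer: 1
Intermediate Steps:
s = -2
Function('l')(x) = Add(-2, x) (Function('l')(x) = Add(x, -2) = Add(-2, x))
Function('b')(z) = Add(Rational(1, 2), Mul(Rational(-1, 2), z)) (Function('b')(z) = Mul(Rational(-1, 4), Add(z, Add(-2, z))) = Mul(Rational(-1, 4), Add(-2, Mul(2, z))) = Add(Rational(1, 2), Mul(Rational(-1, 2), z)))
Pow(Function('b')(G), 2) = Pow(Add(Rational(1, 2), Mul(Rational(-1, 2), 3)), 2) = Pow(Add(Rational(1, 2), Rational(-3, 2)), 2) = Pow(-1, 2) = 1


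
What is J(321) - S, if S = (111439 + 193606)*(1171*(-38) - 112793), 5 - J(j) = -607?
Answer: 47980833707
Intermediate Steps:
J(j) = 612 (J(j) = 5 - 1*(-607) = 5 + 607 = 612)
S = -47980833095 (S = 305045*(-44498 - 112793) = 305045*(-157291) = -47980833095)
J(321) - S = 612 - 1*(-47980833095) = 612 + 47980833095 = 47980833707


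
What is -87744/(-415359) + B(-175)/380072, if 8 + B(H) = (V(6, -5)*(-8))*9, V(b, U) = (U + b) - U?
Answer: 17947121/85425501 ≈ 0.21009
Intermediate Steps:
V(b, U) = b
B(H) = -440 (B(H) = -8 + (6*(-8))*9 = -8 - 48*9 = -8 - 432 = -440)
-87744/(-415359) + B(-175)/380072 = -87744/(-415359) - 440/380072 = -87744*(-1/415359) - 440*1/380072 = 29248/138453 - 5/4319 = 17947121/85425501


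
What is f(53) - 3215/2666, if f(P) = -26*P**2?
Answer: -194711859/2666 ≈ -73035.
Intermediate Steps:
f(53) - 3215/2666 = -26*53**2 - 3215/2666 = -26*2809 - 3215/2666 = -73034 - 1*3215/2666 = -73034 - 3215/2666 = -194711859/2666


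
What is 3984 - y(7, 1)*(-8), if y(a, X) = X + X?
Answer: 4000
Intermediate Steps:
y(a, X) = 2*X
3984 - y(7, 1)*(-8) = 3984 - 2*1*(-8) = 3984 - 2*(-8) = 3984 - 1*(-16) = 3984 + 16 = 4000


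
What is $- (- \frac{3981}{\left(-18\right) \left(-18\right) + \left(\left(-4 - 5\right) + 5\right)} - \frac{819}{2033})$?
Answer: $\frac{8355453}{650560} \approx 12.843$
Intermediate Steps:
$- (- \frac{3981}{\left(-18\right) \left(-18\right) + \left(\left(-4 - 5\right) + 5\right)} - \frac{819}{2033}) = - (- \frac{3981}{324 + \left(-9 + 5\right)} - \frac{819}{2033}) = - (- \frac{3981}{324 - 4} - \frac{819}{2033}) = - (- \frac{3981}{320} - \frac{819}{2033}) = \left(-1\right) \left(- \frac{8355453}{650560}\right) = \frac{8355453}{650560}$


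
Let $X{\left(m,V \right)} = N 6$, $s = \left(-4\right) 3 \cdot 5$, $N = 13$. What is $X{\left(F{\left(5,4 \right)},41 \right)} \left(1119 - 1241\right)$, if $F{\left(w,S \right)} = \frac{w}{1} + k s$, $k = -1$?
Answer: $-9516$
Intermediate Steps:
$s = -60$ ($s = \left(-12\right) 5 = -60$)
$F{\left(w,S \right)} = 60 + w$ ($F{\left(w,S \right)} = \frac{w}{1} - -60 = w 1 + 60 = w + 60 = 60 + w$)
$X{\left(m,V \right)} = 78$ ($X{\left(m,V \right)} = 13 \cdot 6 = 78$)
$X{\left(F{\left(5,4 \right)},41 \right)} \left(1119 - 1241\right) = 78 \left(1119 - 1241\right) = 78 \left(-122\right) = -9516$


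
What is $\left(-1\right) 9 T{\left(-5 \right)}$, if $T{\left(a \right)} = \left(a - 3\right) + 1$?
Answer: $63$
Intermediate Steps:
$T{\left(a \right)} = -2 + a$ ($T{\left(a \right)} = \left(-3 + a\right) + 1 = -2 + a$)
$\left(-1\right) 9 T{\left(-5 \right)} = \left(-1\right) 9 \left(-2 - 5\right) = \left(-9\right) \left(-7\right) = 63$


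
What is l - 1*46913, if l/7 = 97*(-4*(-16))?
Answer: -3457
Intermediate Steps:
l = 43456 (l = 7*(97*(-4*(-16))) = 7*(97*64) = 7*6208 = 43456)
l - 1*46913 = 43456 - 1*46913 = 43456 - 46913 = -3457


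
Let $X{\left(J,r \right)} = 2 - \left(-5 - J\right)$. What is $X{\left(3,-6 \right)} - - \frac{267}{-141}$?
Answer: $\frac{381}{47} \approx 8.1064$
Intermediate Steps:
$X{\left(J,r \right)} = 7 + J$ ($X{\left(J,r \right)} = 2 + \left(5 + J\right) = 7 + J$)
$X{\left(3,-6 \right)} - - \frac{267}{-141} = \left(7 + 3\right) - - \frac{267}{-141} = 10 - \left(-267\right) \left(- \frac{1}{141}\right) = 10 - \frac{89}{47} = \frac{381}{47}$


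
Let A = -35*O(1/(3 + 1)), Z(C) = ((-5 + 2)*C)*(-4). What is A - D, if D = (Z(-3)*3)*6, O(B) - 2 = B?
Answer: 2277/4 ≈ 569.25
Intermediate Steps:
O(B) = 2 + B
Z(C) = 12*C (Z(C) = -3*C*(-4) = 12*C)
A = -315/4 (A = -35*(2 + 1/(3 + 1)) = -35*(2 + 1/4) = -35*9/4 = -315/4 ≈ -78.750)
D = -648 (D = ((12*(-3))*3)*6 = -36*3*6 = -108*6 = -648)
A - D = -315/4 - 1*(-648) = -315/4 + 648 = 2277/4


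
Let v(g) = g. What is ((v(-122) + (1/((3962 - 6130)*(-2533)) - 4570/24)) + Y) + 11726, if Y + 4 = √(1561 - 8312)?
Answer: 187968686693/16474632 + I*√6751 ≈ 11410.0 + 82.164*I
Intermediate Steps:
Y = -4 + I*√6751 (Y = -4 + √(1561 - 8312) = -4 + √(-6751) = -4 + I*√6751 ≈ -4.0 + 82.164*I)
((v(-122) + (1/((3962 - 6130)*(-2533)) - 4570/24)) + Y) + 11726 = ((-122 + (1/((3962 - 6130)*(-2533)) - 4570/24)) + (-4 + I*√6751)) + 11726 = ((-122 + (-1/2533/(-2168) - 4570*1/24)) + (-4 + I*√6751)) + 11726 = ((-122 + (-1/2168*(-1/2533) - 2285/12)) + (-4 + I*√6751)) + 11726 = ((-122 + (1/5491544 - 2285/12)) + (-4 + I*√6751)) + 11726 = ((-122 - 3137044507/16474632) + (-4 + I*√6751)) + 11726 = (-5146949611/16474632 + (-4 + I*√6751)) + 11726 = (-5212848139/16474632 + I*√6751) + 11726 = 187968686693/16474632 + I*√6751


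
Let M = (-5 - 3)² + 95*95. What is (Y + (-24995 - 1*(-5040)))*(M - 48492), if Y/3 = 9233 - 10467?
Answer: 932156771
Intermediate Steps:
Y = -3702 (Y = 3*(9233 - 10467) = 3*(-1234) = -3702)
M = 9089 (M = (-8)² + 9025 = 64 + 9025 = 9089)
(Y + (-24995 - 1*(-5040)))*(M - 48492) = (-3702 + (-24995 - 1*(-5040)))*(9089 - 48492) = (-3702 + (-24995 + 5040))*(-39403) = (-3702 - 19955)*(-39403) = -23657*(-39403) = 932156771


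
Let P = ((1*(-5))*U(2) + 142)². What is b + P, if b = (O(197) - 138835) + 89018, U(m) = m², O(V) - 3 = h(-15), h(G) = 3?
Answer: -34927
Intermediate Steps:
O(V) = 6 (O(V) = 3 + 3 = 6)
P = 14884 (P = ((1*(-5))*2² + 142)² = (-5*4 + 142)² = (-20 + 142)² = 122² = 14884)
b = -49811 (b = (6 - 138835) + 89018 = -138829 + 89018 = -49811)
b + P = -49811 + 14884 = -34927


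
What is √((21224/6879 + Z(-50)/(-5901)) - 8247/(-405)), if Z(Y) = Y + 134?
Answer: √19701229001151615/28994985 ≈ 4.8409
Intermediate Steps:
Z(Y) = 134 + Y
√((21224/6879 + Z(-50)/(-5901)) - 8247/(-405)) = √((21224/6879 + (134 - 50)/(-5901)) - 8247/(-405)) = √((21224*(1/6879) + 84*(-1/5901)) - 8247*(-1/405)) = √((21224/6879 - 4/281) + 2749/135) = √(5936428/1932999 + 2749/135) = √(2038410677/86984955) = √19701229001151615/28994985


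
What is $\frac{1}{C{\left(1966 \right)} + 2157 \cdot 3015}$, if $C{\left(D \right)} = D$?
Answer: $\frac{1}{6505321} \approx 1.5372 \cdot 10^{-7}$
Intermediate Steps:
$\frac{1}{C{\left(1966 \right)} + 2157 \cdot 3015} = \frac{1}{1966 + 2157 \cdot 3015} = \frac{1}{1966 + 6503355} = \frac{1}{6505321}$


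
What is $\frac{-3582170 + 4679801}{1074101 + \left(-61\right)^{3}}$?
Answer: $\frac{1097631}{847120} \approx 1.2957$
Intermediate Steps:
$\frac{-3582170 + 4679801}{1074101 + \left(-61\right)^{3}} = \frac{1097631}{1074101 - 226981} = \frac{1097631}{847120}$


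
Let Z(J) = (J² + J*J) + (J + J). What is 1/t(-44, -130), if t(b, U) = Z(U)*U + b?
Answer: -1/4360244 ≈ -2.2935e-7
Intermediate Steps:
Z(J) = 2*J + 2*J² (Z(J) = (J² + J²) + 2*J = 2*J² + 2*J = 2*J + 2*J²)
t(b, U) = b + 2*U²*(1 + U) (t(b, U) = (2*U*(1 + U))*U + b = 2*U²*(1 + U) + b = b + 2*U²*(1 + U))
1/t(-44, -130) = 1/(-44 + 2*(-130)²*(1 - 130)) = 1/(-44 + 2*16900*(-129)) = 1/(-44 - 4360200) = 1/(-4360244) = -1/4360244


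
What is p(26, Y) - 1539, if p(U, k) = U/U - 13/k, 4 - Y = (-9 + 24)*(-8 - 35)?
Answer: -998175/649 ≈ -1538.0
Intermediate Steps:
Y = 649 (Y = 4 - (-9 + 24)*(-8 - 35) = 4 - 15*(-43) = 4 - 1*(-645) = 4 + 645 = 649)
p(U, k) = 1 - 13/k
p(26, Y) - 1539 = (-13 + 649)/649 - 1539 = (1/649)*636 - 1539 = 636/649 - 1539 = -998175/649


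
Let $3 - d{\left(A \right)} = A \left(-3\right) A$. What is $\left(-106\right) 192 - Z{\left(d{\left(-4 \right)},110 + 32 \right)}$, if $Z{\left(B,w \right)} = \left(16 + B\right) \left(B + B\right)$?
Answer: $-27186$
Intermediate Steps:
$d{\left(A \right)} = 3 + 3 A^{2}$ ($d{\left(A \right)} = 3 - A \left(-3\right) A = 3 - - 3 A A = 3 - - 3 A^{2} = 3 + 3 A^{2}$)
$Z{\left(B,w \right)} = 2 B \left(16 + B\right)$ ($Z{\left(B,w \right)} = \left(16 + B\right) 2 B = 2 B \left(16 + B\right)$)
$\left(-106\right) 192 - Z{\left(d{\left(-4 \right)},110 + 32 \right)} = \left(-106\right) 192 - 2 \left(3 + 3 \left(-4\right)^{2}\right) \left(16 + \left(3 + 3 \left(-4\right)^{2}\right)\right) = -20352 - 2 \left(3 + 3 \cdot 16\right) \left(16 + \left(3 + 3 \cdot 16\right)\right) = -20352 - 2 \left(3 + 48\right) \left(16 + \left(3 + 48\right)\right) = -20352 - 2 \cdot 51 \left(16 + 51\right) = -20352 - 2 \cdot 51 \cdot 67 = -20352 - 6834 = -27186$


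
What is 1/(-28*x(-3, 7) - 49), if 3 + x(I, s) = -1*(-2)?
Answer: -1/21 ≈ -0.047619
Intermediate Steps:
x(I, s) = -1 (x(I, s) = -3 - 1*(-2) = -3 + 2 = -1)
1/(-28*x(-3, 7) - 49) = 1/(-28*(-1) - 49) = 1/(28 - 49) = 1/(-21) = -1/21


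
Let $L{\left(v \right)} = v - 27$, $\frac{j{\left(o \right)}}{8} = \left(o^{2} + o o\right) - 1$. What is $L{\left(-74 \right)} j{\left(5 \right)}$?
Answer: $-39592$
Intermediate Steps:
$j{\left(o \right)} = -8 + 16 o^{2}$ ($j{\left(o \right)} = 8 \left(\left(o^{2} + o o\right) - 1\right) = 8 \left(\left(o^{2} + o^{2}\right) - 1\right) = 8 \left(2 o^{2} - 1\right) = 8 \left(-1 + 2 o^{2}\right) = -8 + 16 o^{2}$)
$L{\left(v \right)} = -27 + v$ ($L{\left(v \right)} = v - 27 = -27 + v$)
$L{\left(-74 \right)} j{\left(5 \right)} = \left(-27 - 74\right) \left(-8 + 16 \cdot 5^{2}\right) = - 101 \left(-8 + 16 \cdot 25\right) = - 101 \left(-8 + 400\right) = \left(-101\right) 392 = -39592$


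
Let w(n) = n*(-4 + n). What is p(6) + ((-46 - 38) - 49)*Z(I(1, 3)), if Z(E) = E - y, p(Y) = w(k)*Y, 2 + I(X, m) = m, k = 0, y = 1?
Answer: 0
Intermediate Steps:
I(X, m) = -2 + m
p(Y) = 0 (p(Y) = (0*(-4 + 0))*Y = (0*(-4))*Y = 0*Y = 0)
Z(E) = -1 + E (Z(E) = E - 1*1 = E - 1 = -1 + E)
p(6) + ((-46 - 38) - 49)*Z(I(1, 3)) = 0 + ((-46 - 38) - 49)*(-1 + (-2 + 3)) = 0 + (-84 - 49)*(-1 + 1) = 0 - 133*0 = 0 + 0 = 0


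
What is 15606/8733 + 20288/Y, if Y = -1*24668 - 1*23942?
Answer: 96905426/70751855 ≈ 1.3697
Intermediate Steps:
Y = -48610 (Y = -24668 - 23942 = -48610)
15606/8733 + 20288/Y = 15606/8733 + 20288/(-48610) = 15606*(1/8733) + 20288*(-1/48610) = 5202/2911 - 10144/24305 = 96905426/70751855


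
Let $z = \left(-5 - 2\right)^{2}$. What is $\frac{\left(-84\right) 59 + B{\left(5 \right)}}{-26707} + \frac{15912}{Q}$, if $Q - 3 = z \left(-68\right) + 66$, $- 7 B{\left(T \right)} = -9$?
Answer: $- \frac{220120143}{46924199} \approx -4.691$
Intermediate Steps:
$B{\left(T \right)} = \frac{9}{7}$ ($B{\left(T \right)} = \left(- \frac{1}{7}\right) \left(-9\right) = \frac{9}{7}$)
$z = 49$ ($z = \left(-7\right)^{2} = 49$)
$Q = -3263$ ($Q = 3 + \left(49 \left(-68\right) + 66\right) = 3 + \left(-3332 + 66\right) = 3 - 3266 = -3263$)
$\frac{\left(-84\right) 59 + B{\left(5 \right)}}{-26707} + \frac{15912}{Q} = \frac{\left(-84\right) 59 + \frac{9}{7}}{-26707} + \frac{15912}{-3263} = \left(-4956 + \frac{9}{7}\right) \left(- \frac{1}{26707}\right) + 15912 \left(- \frac{1}{3263}\right) = \left(- \frac{34683}{7}\right) \left(- \frac{1}{26707}\right) - \frac{1224}{251} = \frac{34683}{186949} - \frac{1224}{251} = - \frac{220120143}{46924199}$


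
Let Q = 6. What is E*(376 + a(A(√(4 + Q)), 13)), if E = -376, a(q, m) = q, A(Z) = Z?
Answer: -141376 - 376*√10 ≈ -1.4257e+5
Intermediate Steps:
E*(376 + a(A(√(4 + Q)), 13)) = -376*(376 + √(4 + 6)) = -376*(376 + √10) = -141376 - 376*√10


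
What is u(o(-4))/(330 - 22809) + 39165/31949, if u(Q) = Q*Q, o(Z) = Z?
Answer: 879878851/718181571 ≈ 1.2251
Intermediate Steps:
u(Q) = Q**2
u(o(-4))/(330 - 22809) + 39165/31949 = (-4)**2/(330 - 22809) + 39165/31949 = 16/(-22479) + 39165*(1/31949) = 16*(-1/22479) + 39165/31949 = -16/22479 + 39165/31949 = 879878851/718181571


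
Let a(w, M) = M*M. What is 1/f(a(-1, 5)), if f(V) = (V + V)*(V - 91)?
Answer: -1/3300 ≈ -0.00030303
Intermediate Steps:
a(w, M) = M**2
f(V) = 2*V*(-91 + V) (f(V) = (2*V)*(-91 + V) = 2*V*(-91 + V))
1/f(a(-1, 5)) = 1/(2*5**2*(-91 + 5**2)) = 1/(2*25*(-91 + 25)) = 1/(2*25*(-66)) = 1/(-3300) = -1/3300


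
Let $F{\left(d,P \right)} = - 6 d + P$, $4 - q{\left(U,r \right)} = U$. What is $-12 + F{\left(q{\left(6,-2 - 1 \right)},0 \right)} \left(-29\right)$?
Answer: $-360$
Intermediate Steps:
$q{\left(U,r \right)} = 4 - U$
$F{\left(d,P \right)} = P - 6 d$
$-12 + F{\left(q{\left(6,-2 - 1 \right)},0 \right)} \left(-29\right) = -12 + \left(0 - 6 \left(4 - 6\right)\right) \left(-29\right) = -12 + \left(0 - -12\right) \left(-29\right) = -12 + \left(0 + 12\right) \left(-29\right) = -12 + 12 \left(-29\right) = -12 - 348 = -360$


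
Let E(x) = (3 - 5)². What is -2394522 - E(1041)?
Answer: -2394526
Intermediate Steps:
E(x) = 4 (E(x) = (-2)² = 4)
-2394522 - E(1041) = -2394522 - 1*4 = -2394522 - 4 = -2394526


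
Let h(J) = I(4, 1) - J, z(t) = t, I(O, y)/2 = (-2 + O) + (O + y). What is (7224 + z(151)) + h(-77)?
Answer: 7466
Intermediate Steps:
I(O, y) = -4 + 2*y + 4*O (I(O, y) = 2*((-2 + O) + (O + y)) = 2*(-2 + y + 2*O) = -4 + 2*y + 4*O)
h(J) = 14 - J (h(J) = (-4 + 2*1 + 4*4) - J = (-4 + 2 + 16) - J = 14 - J)
(7224 + z(151)) + h(-77) = (7224 + 151) + (14 - 1*(-77)) = 7375 + (14 + 77) = 7375 + 91 = 7466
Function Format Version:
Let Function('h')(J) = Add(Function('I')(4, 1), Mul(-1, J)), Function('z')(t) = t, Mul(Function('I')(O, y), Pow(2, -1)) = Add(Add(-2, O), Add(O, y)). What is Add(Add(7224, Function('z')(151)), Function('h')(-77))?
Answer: 7466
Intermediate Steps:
Function('I')(O, y) = Add(-4, Mul(2, y), Mul(4, O)) (Function('I')(O, y) = Mul(2, Add(Add(-2, O), Add(O, y))) = Mul(2, Add(-2, y, Mul(2, O))) = Add(-4, Mul(2, y), Mul(4, O)))
Function('h')(J) = Add(14, Mul(-1, J)) (Function('h')(J) = Add(Add(-4, Mul(2, 1), Mul(4, 4)), Mul(-1, J)) = Add(Add(-4, 2, 16), Mul(-1, J)) = Add(14, Mul(-1, J)))
Add(Add(7224, Function('z')(151)), Function('h')(-77)) = Add(Add(7224, 151), Add(14, Mul(-1, -77))) = Add(7375, Add(14, 77)) = Add(7375, 91) = 7466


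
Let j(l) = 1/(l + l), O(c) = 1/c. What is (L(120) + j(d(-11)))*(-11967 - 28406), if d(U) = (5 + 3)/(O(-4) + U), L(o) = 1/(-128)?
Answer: 3673943/128 ≈ 28703.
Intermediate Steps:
L(o) = -1/128
O(c) = 1/c
d(U) = 8/(-¼ + U) (d(U) = (5 + 3)/(1/(-4) + U) = 8/(-¼ + U))
j(l) = 1/(2*l)
(L(120) + j(d(-11)))*(-11967 - 28406) = (-1/128 + 1/(2*((32/(-1 + 4*(-11))))))*(-11967 - 28406) = (-1/128 + 1/(2*((32/(-1 - 44)))))*(-40373) = (-1/128 + 1/(2*((32/(-45)))))*(-40373) = (-1/128 + 1/(2*((32*(-1/45)))))*(-40373) = (-1/128 + 1/(2*(-32/45)))*(-40373) = (-1/128 + (½)*(-45/32))*(-40373) = (-1/128 - 45/64)*(-40373) = -91/128*(-40373) = 3673943/128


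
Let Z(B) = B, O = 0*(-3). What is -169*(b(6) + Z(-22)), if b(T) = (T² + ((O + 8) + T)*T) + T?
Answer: -17576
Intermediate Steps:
O = 0
b(T) = T + T² + T*(8 + T) (b(T) = (T² + ((0 + 8) + T)*T) + T = (T² + (8 + T)*T) + T = (T² + T*(8 + T)) + T = T + T² + T*(8 + T))
-169*(b(6) + Z(-22)) = -169*(6*(9 + 2*6) - 22) = -169*(6*(9 + 12) - 22) = -169*(6*21 - 22) = -169*(126 - 22) = -169*104 = -17576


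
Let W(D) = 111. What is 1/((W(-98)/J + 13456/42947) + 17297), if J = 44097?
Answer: 631277953/10919414131824 ≈ 5.7812e-5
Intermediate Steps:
1/((W(-98)/J + 13456/42947) + 17297) = 1/((111/44097 + 13456/42947) + 17297) = 1/((111*(1/44097) + 13456*(1/42947)) + 17297) = 1/((37/14699 + 13456/42947) + 17297) = 1/(199378783/631277953 + 17297) = 1/(10919414131824/631277953) = 631277953/10919414131824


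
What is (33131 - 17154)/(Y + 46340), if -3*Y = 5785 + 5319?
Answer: 47931/127916 ≈ 0.37471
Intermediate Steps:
Y = -11104/3 (Y = -(5785 + 5319)/3 = -1/3*11104 = -11104/3 ≈ -3701.3)
(33131 - 17154)/(Y + 46340) = (33131 - 17154)/(-11104/3 + 46340) = 15977/(127916/3) = 15977*(3/127916) = 47931/127916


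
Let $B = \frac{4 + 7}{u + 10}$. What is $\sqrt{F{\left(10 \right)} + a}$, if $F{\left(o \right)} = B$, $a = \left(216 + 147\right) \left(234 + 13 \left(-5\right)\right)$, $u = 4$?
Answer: $\frac{\sqrt{12024166}}{14} \approx 247.68$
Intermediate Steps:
$B = \frac{11}{14}$ ($B = \frac{4 + 7}{4 + 10} = \frac{11}{14} \approx 0.78571$)
$a = 61347$ ($a = 363 \left(234 - 65\right) = 363 \cdot 169 = 61347$)
$F{\left(o \right)} = \frac{11}{14}$
$\sqrt{F{\left(10 \right)} + a} = \sqrt{\frac{11}{14} + 61347} = \sqrt{\frac{858869}{14}} = \frac{\sqrt{12024166}}{14}$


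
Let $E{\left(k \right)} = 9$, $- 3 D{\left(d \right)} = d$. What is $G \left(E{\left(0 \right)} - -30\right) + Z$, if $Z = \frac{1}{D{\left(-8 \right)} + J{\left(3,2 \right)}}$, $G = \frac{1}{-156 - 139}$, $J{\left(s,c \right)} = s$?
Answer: $\frac{222}{5015} \approx 0.044267$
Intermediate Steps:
$D{\left(d \right)} = - \frac{d}{3}$
$G = - \frac{1}{295}$ ($G = \frac{1}{-295} = - \frac{1}{295} \approx -0.0033898$)
$Z = \frac{3}{17}$ ($Z = \frac{1}{\left(- \frac{1}{3}\right) \left(-8\right) + 3} = \frac{1}{\frac{8}{3} + 3} = \frac{1}{\frac{17}{3}} = \frac{3}{17} \approx 0.17647$)
$G \left(E{\left(0 \right)} - -30\right) + Z = - \frac{9 - -30}{295} + \frac{3}{17} = - \frac{9 + 30}{295} + \frac{3}{17} = \left(- \frac{1}{295}\right) 39 + \frac{3}{17} = - \frac{39}{295} + \frac{3}{17} = \frac{222}{5015}$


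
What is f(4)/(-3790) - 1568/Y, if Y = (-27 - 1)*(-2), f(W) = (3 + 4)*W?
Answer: -53074/1895 ≈ -28.007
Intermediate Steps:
f(W) = 7*W
Y = 56 (Y = -28*(-2) = 56)
f(4)/(-3790) - 1568/Y = (7*4)/(-3790) - 1568/56 = 28*(-1/3790) - 1568*1/56 = -14/1895 - 28 = -53074/1895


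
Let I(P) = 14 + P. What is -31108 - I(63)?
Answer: -31185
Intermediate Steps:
-31108 - I(63) = -31108 - (14 + 63) = -31108 - 1*77 = -31108 - 77 = -31185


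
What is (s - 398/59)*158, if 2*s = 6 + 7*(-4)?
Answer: -165426/59 ≈ -2803.8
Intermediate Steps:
s = -11 (s = (6 + 7*(-4))/2 = (6 - 28)/2 = (1/2)*(-22) = -11)
(s - 398/59)*158 = (-11 - 398/59)*158 = -1047/59*158 = -165426/59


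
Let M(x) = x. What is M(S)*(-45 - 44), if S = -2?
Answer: 178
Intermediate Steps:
M(S)*(-45 - 44) = -2*(-45 - 44) = -2*(-89) = 178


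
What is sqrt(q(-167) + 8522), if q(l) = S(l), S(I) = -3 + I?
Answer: 12*sqrt(58) ≈ 91.389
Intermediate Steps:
q(l) = -3 + l
sqrt(q(-167) + 8522) = sqrt((-3 - 167) + 8522) = sqrt(-170 + 8522) = sqrt(8352) = 12*sqrt(58)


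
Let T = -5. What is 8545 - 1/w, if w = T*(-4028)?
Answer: 172096299/20140 ≈ 8545.0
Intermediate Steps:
w = 20140 (w = -5*(-4028) = 20140)
8545 - 1/w = 8545 - 1/20140 = 172096299/20140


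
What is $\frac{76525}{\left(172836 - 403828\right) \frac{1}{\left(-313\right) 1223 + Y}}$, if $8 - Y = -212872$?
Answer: $\frac{13003051475}{230992} \approx 56292.0$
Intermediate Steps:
$Y = 212880$ ($Y = 8 - -212872 = 8 + 212872 = 212880$)
$\frac{76525}{\left(172836 - 403828\right) \frac{1}{\left(-313\right) 1223 + Y}} = \frac{76525}{\left(172836 - 403828\right) \frac{1}{\left(-313\right) 1223 + 212880}} = \frac{76525}{\left(-230992\right) \frac{1}{-382799 + 212880}} = \frac{76525}{\left(-230992\right) \frac{1}{-169919}} = \frac{76525}{\left(-230992\right) \left(- \frac{1}{169919}\right)} = \frac{76525}{\frac{230992}{169919}} = 76525 \cdot \frac{169919}{230992} = \frac{13003051475}{230992}$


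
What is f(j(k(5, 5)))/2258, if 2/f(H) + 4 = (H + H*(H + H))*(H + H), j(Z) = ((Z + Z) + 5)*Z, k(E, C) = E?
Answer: 1/1917884234 ≈ 5.2141e-10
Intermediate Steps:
j(Z) = Z*(5 + 2*Z) (j(Z) = (2*Z + 5)*Z = (5 + 2*Z)*Z = Z*(5 + 2*Z))
f(H) = 2/(-4 + 2*H*(H + 2*H**2)) (f(H) = 2/(-4 + (H + H*(H + H))*(H + H)) = 2/(-4 + (H + H*(2*H))*(2*H)) = 2/(-4 + (H + 2*H**2)*(2*H)) = 2/(-4 + 2*H*(H + 2*H**2)))
f(j(k(5, 5)))/2258 = 1/((-2 + (5*(5 + 2*5))**2 + 2*(5*(5 + 2*5))**3)*2258) = (1/2258)/(-2 + (5*(5 + 10))**2 + 2*(5*(5 + 10))**3) = (1/2258)/(-2 + (5*15)**2 + 2*(5*15)**3) = (1/2258)/(-2 + 75**2 + 2*75**3) = (1/2258)/(-2 + 5625 + 2*421875) = (1/2258)/(-2 + 5625 + 843750) = (1/2258)/849373 = (1/849373)*(1/2258) = 1/1917884234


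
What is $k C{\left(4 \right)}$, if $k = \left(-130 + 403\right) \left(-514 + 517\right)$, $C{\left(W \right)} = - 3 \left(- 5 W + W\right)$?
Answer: $39312$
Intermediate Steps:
$C{\left(W \right)} = 12 W$ ($C{\left(W \right)} = - 3 \left(- 4 W\right) = 12 W$)
$k = 819$ ($k = 273 \cdot 3 = 819$)
$k C{\left(4 \right)} = 819 \cdot 12 \cdot 4 = 819 \cdot 48 = 39312$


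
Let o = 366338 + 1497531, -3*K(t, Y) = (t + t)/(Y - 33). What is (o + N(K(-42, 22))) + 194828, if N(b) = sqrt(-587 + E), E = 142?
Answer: 2058697 + I*sqrt(445) ≈ 2.0587e+6 + 21.095*I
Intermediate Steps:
K(t, Y) = -2*t/(3*(-33 + Y)) (K(t, Y) = -(t + t)/(3*(Y - 33)) = -2*t/(3*(-33 + Y)))
o = 1863869
N(b) = I*sqrt(445) (N(b) = sqrt(-587 + 142) = sqrt(-445) = I*sqrt(445))
(o + N(K(-42, 22))) + 194828 = (1863869 + I*sqrt(445)) + 194828 = 2058697 + I*sqrt(445)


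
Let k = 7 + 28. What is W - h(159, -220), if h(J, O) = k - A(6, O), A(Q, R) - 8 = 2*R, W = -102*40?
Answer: -4547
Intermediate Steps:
W = -4080
k = 35
A(Q, R) = 8 + 2*R
h(J, O) = 27 - 2*O (h(J, O) = 35 - (8 + 2*O) = 35 + (-8 - 2*O) = 27 - 2*O)
W - h(159, -220) = -4080 - (27 - 2*(-220)) = -4080 - (27 + 440) = -4080 - 1*467 = -4080 - 467 = -4547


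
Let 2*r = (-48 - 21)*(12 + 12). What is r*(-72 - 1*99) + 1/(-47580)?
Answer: 6736757039/47580 ≈ 1.4159e+5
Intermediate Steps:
r = -828 (r = ((-48 - 21)*(12 + 12))/2 = (-69*24)/2 = (½)*(-1656) = -828)
r*(-72 - 1*99) + 1/(-47580) = -828*(-72 - 1*99) + 1/(-47580) = -828*(-72 - 99) - 1/47580 = -828*(-171) - 1/47580 = 141588 - 1/47580 = 6736757039/47580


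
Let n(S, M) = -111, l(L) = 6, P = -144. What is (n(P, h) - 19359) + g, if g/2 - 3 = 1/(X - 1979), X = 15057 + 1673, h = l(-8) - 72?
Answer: -287113462/14751 ≈ -19464.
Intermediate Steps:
h = -66 (h = 6 - 72 = -66)
X = 16730
g = 88508/14751 (g = 6 + 2/(16730 - 1979) = 6 + 2/14751 = 88508/14751 ≈ 6.0001)
(n(P, h) - 19359) + g = (-111 - 19359) + 88508/14751 = -19470 + 88508/14751 = -287113462/14751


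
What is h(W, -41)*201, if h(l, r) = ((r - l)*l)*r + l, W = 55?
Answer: 43523535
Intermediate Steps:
h(l, r) = l + l*r*(r - l) (h(l, r) = (l*(r - l))*r + l = l*r*(r - l) + l = l + l*r*(r - l))
h(W, -41)*201 = (55*(1 + (-41)**2 - 1*55*(-41)))*201 = (55*(1 + 1681 + 2255))*201 = (55*3937)*201 = 216535*201 = 43523535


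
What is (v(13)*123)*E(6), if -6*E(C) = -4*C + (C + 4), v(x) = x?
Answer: 3731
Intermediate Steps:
E(C) = -⅔ + C/2 (E(C) = -(-4*C + (C + 4))/6 = -(-4*C + (4 + C))/6 = -(4 - 3*C)/6 = -⅔ + C/2)
(v(13)*123)*E(6) = (13*123)*(-⅔ + (½)*6) = 1599*(-⅔ + 3) = 1599*(7/3) = 3731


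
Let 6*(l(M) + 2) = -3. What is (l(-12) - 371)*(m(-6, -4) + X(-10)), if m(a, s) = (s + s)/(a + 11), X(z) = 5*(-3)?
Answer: 62001/10 ≈ 6200.1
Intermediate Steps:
X(z) = -15
l(M) = -5/2 (l(M) = -2 + (⅙)*(-3) = -2 - ½ = -5/2)
m(a, s) = 2*s/(11 + a) (m(a, s) = (2*s)/(11 + a) = 2*s/(11 + a))
(l(-12) - 371)*(m(-6, -4) + X(-10)) = (-5/2 - 371)*(2*(-4)/(11 - 6) - 15) = -747*(2*(-4)/5 - 15)/2 = -747*(2*(-4)*(⅕) - 15)/2 = -747*(-8/5 - 15)/2 = -747/2*(-83/5) = 62001/10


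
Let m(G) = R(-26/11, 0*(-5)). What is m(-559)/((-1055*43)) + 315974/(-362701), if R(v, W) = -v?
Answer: -157685195836/180993239515 ≈ -0.87122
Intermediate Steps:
m(G) = 26/11 (m(G) = -(-26)/11 = -1*(-26/11) = 26/11)
m(-559)/((-1055*43)) + 315974/(-362701) = 26/(11*((-1055*43))) + 315974/(-362701) = (26/11)/(-45365) + 315974*(-1/362701) = (26/11)*(-1/45365) - 315974/362701 = -26/499015 - 315974/362701 = -157685195836/180993239515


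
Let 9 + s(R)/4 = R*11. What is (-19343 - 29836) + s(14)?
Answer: -48599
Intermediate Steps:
s(R) = -36 + 44*R (s(R) = -36 + 4*(R*11) = -36 + 4*(11*R) = -36 + 44*R)
(-19343 - 29836) + s(14) = (-19343 - 29836) + (-36 + 44*14) = -49179 + (-36 + 616) = -49179 + 580 = -48599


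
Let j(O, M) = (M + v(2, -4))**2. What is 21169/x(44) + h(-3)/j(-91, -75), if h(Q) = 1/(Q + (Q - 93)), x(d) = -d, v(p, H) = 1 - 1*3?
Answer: -1129599013/2347884 ≈ -481.11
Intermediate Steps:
v(p, H) = -2 (v(p, H) = 1 - 3 = -2)
j(O, M) = (-2 + M)**2 (j(O, M) = (M - 2)**2 = (-2 + M)**2)
h(Q) = 1/(-93 + 2*Q) (h(Q) = 1/(Q + (-93 + Q)) = 1/(-93 + 2*Q))
21169/x(44) + h(-3)/j(-91, -75) = 21169/((-1*44)) + 1/((-93 + 2*(-3))*((-2 - 75)**2)) = 21169/(-44) + 1/((-93 - 6)*((-77)**2)) = 21169*(-1/44) + 1/(-99*5929) = -21169/44 - 1/99*1/5929 = -21169/44 - 1/586971 = -1129599013/2347884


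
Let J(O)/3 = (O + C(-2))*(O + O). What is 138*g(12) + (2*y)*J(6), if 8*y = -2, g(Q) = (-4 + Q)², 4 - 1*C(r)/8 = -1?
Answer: 8004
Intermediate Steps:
C(r) = 40 (C(r) = 32 - 8*(-1) = 32 + 8 = 40)
y = -¼ (y = (⅛)*(-2) = -¼ ≈ -0.25000)
J(O) = 6*O*(40 + O) (J(O) = 3*((O + 40)*(O + O)) = 3*((40 + O)*(2*O)) = 3*(2*O*(40 + O)) = 6*O*(40 + O))
138*g(12) + (2*y)*J(6) = 138*(-4 + 12)² + (2*(-¼))*(6*6*(40 + 6)) = 138*8² - 3*6*46 = 138*64 - ½*1656 = 8832 - 828 = 8004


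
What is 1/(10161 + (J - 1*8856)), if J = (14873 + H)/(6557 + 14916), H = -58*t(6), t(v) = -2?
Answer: 21473/28037254 ≈ 0.00076587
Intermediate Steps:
H = 116 (H = -58*(-2) = -29*(-4) = 116)
J = 14989/21473 (J = (14873 + 116)/(6557 + 14916) = 14989/21473 ≈ 0.69804)
1/(10161 + (J - 1*8856)) = 1/(10161 + (14989/21473 - 1*8856)) = 1/(10161 + (14989/21473 - 8856)) = 1/(10161 - 190149899/21473) = 1/(28037254/21473) = 21473/28037254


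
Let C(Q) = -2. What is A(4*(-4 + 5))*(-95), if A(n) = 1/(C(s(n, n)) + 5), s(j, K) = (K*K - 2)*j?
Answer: -95/3 ≈ -31.667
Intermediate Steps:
s(j, K) = j*(-2 + K²) (s(j, K) = (K² - 2)*j = (-2 + K²)*j = j*(-2 + K²))
A(n) = ⅓ (A(n) = 1/(-2 + 5) = 1/3 = ⅓)
A(4*(-4 + 5))*(-95) = (⅓)*(-95) = -95/3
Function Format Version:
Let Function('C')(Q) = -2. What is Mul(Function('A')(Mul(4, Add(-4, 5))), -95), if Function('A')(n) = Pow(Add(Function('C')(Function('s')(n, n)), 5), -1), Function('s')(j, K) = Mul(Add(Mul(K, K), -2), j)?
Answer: Rational(-95, 3) ≈ -31.667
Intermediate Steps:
Function('s')(j, K) = Mul(j, Add(-2, Pow(K, 2))) (Function('s')(j, K) = Mul(Add(Pow(K, 2), -2), j) = Mul(Add(-2, Pow(K, 2)), j) = Mul(j, Add(-2, Pow(K, 2))))
Function('A')(n) = Rational(1, 3) (Function('A')(n) = Pow(Add(-2, 5), -1) = Pow(3, -1) = Rational(1, 3))
Mul(Function('A')(Mul(4, Add(-4, 5))), -95) = Mul(Rational(1, 3), -95) = Rational(-95, 3)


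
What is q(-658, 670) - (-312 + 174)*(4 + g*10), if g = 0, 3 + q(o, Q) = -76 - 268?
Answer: 205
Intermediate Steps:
q(o, Q) = -347 (q(o, Q) = -3 + (-76 - 268) = -3 - 344 = -347)
q(-658, 670) - (-312 + 174)*(4 + g*10) = -347 - (-312 + 174)*(4 + 0*10) = -347 - (-138)*(4 + 0) = -347 - (-138)*4 = -347 - 1*(-552) = -347 + 552 = 205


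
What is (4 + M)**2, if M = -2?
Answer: 4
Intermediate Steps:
(4 + M)**2 = (4 - 2)**2 = 2**2 = 4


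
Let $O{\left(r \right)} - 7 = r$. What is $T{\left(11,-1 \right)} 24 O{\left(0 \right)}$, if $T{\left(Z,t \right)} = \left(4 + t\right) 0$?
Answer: $0$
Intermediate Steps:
$T{\left(Z,t \right)} = 0$
$O{\left(r \right)} = 7 + r$
$T{\left(11,-1 \right)} 24 O{\left(0 \right)} = 0 \cdot 24 \left(7 + 0\right) = 0 \cdot 7 = 0$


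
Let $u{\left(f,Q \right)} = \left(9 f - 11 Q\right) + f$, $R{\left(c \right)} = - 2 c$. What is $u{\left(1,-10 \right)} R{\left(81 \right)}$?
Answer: $-19440$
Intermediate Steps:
$u{\left(f,Q \right)} = - 11 Q + 10 f$ ($u{\left(f,Q \right)} = \left(- 11 Q + 9 f\right) + f = - 11 Q + 10 f$)
$u{\left(1,-10 \right)} R{\left(81 \right)} = \left(\left(-11\right) \left(-10\right) + 10 \cdot 1\right) \left(\left(-2\right) 81\right) = \left(110 + 10\right) \left(-162\right) = 120 \left(-162\right) = -19440$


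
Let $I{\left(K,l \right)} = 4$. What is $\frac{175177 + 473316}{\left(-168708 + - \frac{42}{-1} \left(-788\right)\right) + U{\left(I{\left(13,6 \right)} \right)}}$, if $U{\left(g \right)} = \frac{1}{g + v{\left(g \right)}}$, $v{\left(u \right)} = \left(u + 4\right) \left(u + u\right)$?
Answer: $- \frac{44097524}{13722671} \approx -3.2135$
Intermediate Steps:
$v{\left(u \right)} = 2 u \left(4 + u\right)$ ($v{\left(u \right)} = \left(4 + u\right) 2 u = 2 u \left(4 + u\right)$)
$U{\left(g \right)} = \frac{1}{g + 2 g \left(4 + g\right)}$
$\frac{175177 + 473316}{\left(-168708 + - \frac{42}{-1} \left(-788\right)\right) + U{\left(I{\left(13,6 \right)} \right)}} = \frac{175177 + 473316}{\left(-168708 + - \frac{42}{-1} \left(-788\right)\right) + \frac{1}{4 \left(9 + 2 \cdot 4\right)}} = \frac{648493}{\left(-168708 + \left(-42\right) \left(-1\right) \left(-788\right)\right) + \frac{1}{4 \left(9 + 8\right)}} = \frac{648493}{\left(-168708 + 42 \left(-788\right)\right) + \frac{1}{4 \cdot 17}} = \frac{648493}{\left(-168708 - 33096\right) + \frac{1}{4} \cdot \frac{1}{17}} = \frac{648493}{-201804 + \frac{1}{68}} = \frac{648493}{- \frac{13722671}{68}} = 648493 \left(- \frac{68}{13722671}\right) = - \frac{44097524}{13722671}$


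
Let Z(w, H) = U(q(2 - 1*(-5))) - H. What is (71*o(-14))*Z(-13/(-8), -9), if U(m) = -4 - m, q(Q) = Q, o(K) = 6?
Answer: -852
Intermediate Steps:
Z(w, H) = -11 - H (Z(w, H) = (-4 - (2 - 1*(-5))) - H = (-4 - (2 + 5)) - H = (-4 - 1*7) - H = (-4 - 7) - H = -11 - H)
(71*o(-14))*Z(-13/(-8), -9) = (71*6)*(-11 - 1*(-9)) = 426*(-11 + 9) = 426*(-2) = -852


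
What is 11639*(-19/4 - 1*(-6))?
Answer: 58195/4 ≈ 14549.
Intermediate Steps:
11639*(-19/4 - 1*(-6)) = 11639*(-19*¼ + 6) = 11639*(-19/4 + 6) = 11639*(5/4) = 58195/4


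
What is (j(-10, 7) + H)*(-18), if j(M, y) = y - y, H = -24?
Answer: 432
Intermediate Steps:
j(M, y) = 0
(j(-10, 7) + H)*(-18) = (0 - 24)*(-18) = -24*(-18) = 432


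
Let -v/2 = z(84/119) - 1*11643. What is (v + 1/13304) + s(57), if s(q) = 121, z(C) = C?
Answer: 5293595097/226168 ≈ 23406.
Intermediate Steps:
v = 395838/17 (v = -2*(84/119 - 1*11643) = -2*(84*(1/119) - 11643) = -2*(12/17 - 11643) = -2*(-197919/17) = 395838/17 ≈ 23285.)
(v + 1/13304) + s(57) = (395838/17 + 1/13304) + 121 = 5266228769/226168 + 121 = 5293595097/226168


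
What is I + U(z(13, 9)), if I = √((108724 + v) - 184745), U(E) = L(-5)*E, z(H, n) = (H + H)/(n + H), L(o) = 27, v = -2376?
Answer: 351/11 + I*√78397 ≈ 31.909 + 279.99*I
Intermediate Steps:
z(H, n) = 2*H/(H + n) (z(H, n) = (2*H)/(H + n) = 2*H/(H + n))
U(E) = 27*E
I = I*√78397 (I = √((108724 - 2376) - 184745) = √(106348 - 184745) = √(-78397) = I*√78397 ≈ 279.99*I)
I + U(z(13, 9)) = I*√78397 + 27*(2*13/(13 + 9)) = I*√78397 + 27*(2*13/22) = I*√78397 + 27*(2*13*(1/22)) = I*√78397 + 27*(13/11) = I*√78397 + 351/11 = 351/11 + I*√78397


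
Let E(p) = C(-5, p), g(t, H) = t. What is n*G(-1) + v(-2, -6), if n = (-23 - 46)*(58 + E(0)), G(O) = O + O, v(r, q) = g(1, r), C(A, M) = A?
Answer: 7315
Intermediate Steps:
v(r, q) = 1
E(p) = -5
G(O) = 2*O
n = -3657 (n = (-23 - 46)*(58 - 5) = -69*53 = -3657)
n*G(-1) + v(-2, -6) = -7314*(-1) + 1 = -3657*(-2) + 1 = 7314 + 1 = 7315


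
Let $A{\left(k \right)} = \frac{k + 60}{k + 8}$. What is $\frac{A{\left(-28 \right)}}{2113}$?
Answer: $- \frac{8}{10565} \approx -0.00075722$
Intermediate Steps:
$A{\left(k \right)} = \frac{60 + k}{8 + k}$
$\frac{A{\left(-28 \right)}}{2113} = \frac{\frac{1}{8 - 28} \left(60 - 28\right)}{2113} = \frac{1}{-20} \cdot 32 \cdot \frac{1}{2113} = \left(- \frac{1}{20}\right) 32 \cdot \frac{1}{2113} = \left(- \frac{8}{5}\right) \frac{1}{2113} = - \frac{8}{10565}$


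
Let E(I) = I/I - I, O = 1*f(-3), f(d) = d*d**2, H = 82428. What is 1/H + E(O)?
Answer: 2307985/82428 ≈ 28.000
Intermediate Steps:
f(d) = d**3
O = -27 (O = 1*(-3)**3 = 1*(-27) = -27)
E(I) = 1 - I
1/H + E(O) = 1/82428 + (1 - 1*(-27)) = 1/82428 + (1 + 27) = 1/82428 + 28 = 2307985/82428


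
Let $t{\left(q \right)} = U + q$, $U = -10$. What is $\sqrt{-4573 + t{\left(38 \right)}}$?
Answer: $3 i \sqrt{505} \approx 67.417 i$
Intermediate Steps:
$t{\left(q \right)} = -10 + q$
$\sqrt{-4573 + t{\left(38 \right)}} = \sqrt{-4573 + \left(-10 + 38\right)} = \sqrt{-4573 + 28} = \sqrt{-4545} = 3 i \sqrt{505}$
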